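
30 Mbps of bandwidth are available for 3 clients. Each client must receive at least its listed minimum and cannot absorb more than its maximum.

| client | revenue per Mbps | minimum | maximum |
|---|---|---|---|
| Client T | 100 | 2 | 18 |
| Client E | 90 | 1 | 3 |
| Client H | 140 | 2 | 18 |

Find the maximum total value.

3710

Meeting every minimum uses 2+1+2 = 5 Mbps, leaving 25.
Highest revenue per Mbps first: Client H 140 > Client T 100 > Client E 90.
Client H takes 16 more to reach its cap of 18 ; 9 left.
Only 9 left; Client T takes them to reach 11.
Total = 100×11 + 90×1 + 140×18 = 3710.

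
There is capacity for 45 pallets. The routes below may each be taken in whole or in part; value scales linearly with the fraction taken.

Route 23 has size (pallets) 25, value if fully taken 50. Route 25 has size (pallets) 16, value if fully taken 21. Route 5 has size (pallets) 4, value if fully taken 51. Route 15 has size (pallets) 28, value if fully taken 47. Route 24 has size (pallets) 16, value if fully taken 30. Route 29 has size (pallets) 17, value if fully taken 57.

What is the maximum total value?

156

Sort by value density: Route 5 51/4≈12.8, Route 29 57/17≈3.35, Route 23 50/25≈2, Route 24 30/16≈1.88, Route 15 47/28≈1.68, Route 25 21/16≈1.31.
Route 5: take in full, 4 pallets for value 51 — 41 left.
Route 29: take in full, 17 pallets for value 57 — 24 left.
Fill the last 24 pallets with part of Route 23: 24/25 of it earns 48.
Total value = 156.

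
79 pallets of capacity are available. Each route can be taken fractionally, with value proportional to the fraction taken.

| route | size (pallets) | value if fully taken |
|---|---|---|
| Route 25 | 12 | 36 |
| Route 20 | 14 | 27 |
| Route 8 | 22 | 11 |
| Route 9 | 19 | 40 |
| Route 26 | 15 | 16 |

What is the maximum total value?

Rank by value-to-size ratio: Route 25 36/12≈3, Route 9 40/19≈2.11, Route 20 27/14≈1.93, Route 26 16/15≈1.07, Route 8 11/22≈0.5.
Take all of Route 25 (12 pallets, value 36) → 67 pallets left.
All 19 pallets of Route 9 fit (value 40) → 48 remain.
Route 20: take in full, 14 pallets for value 27 → 34 left.
All 15 pallets of Route 26 fit (value 16) → 19 remain.
19 pallets left: a 19/22 share of Route 8 gives 11×19/22 = 9.5.
Total value = 128.5.

128.5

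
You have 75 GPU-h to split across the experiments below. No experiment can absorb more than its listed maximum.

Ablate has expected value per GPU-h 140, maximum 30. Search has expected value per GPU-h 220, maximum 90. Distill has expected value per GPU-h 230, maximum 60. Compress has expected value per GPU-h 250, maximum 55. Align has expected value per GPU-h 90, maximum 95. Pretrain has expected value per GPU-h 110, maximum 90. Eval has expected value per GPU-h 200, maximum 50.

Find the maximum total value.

18350

Rank by expected value per GPU-h: Compress 250 > Distill 230 > Search 220 > Eval 200 > Ablate 140 > Pretrain 110 > Align 90.
Compress takes 55 to reach its cap of 55 — 20 left.
Only 20 left; Distill takes them to reach 20.
Total = 230×20 + 250×55 = 18350.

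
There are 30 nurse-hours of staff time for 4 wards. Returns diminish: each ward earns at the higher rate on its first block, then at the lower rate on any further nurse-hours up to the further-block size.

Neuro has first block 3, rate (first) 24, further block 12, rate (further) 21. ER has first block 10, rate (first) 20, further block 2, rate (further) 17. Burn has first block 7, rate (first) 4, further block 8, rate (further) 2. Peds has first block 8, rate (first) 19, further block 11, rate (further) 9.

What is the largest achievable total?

619

Order all 8 blocks by rate: Neuro/tier1 24 > Neuro/tier2 21 > ER/tier1 20 > Peds/tier1 19 > ER/tier2 17 > Peds/tier2 9 > Burn/tier1 4 > Burn/tier2 2.
Neuro tier1 at 24: fill all 3 — 27 left.
Neuro/tier2 (21): +12 — 15 left.
ER tier1 at 20: fill all 10 — 5 left.
Peds/tier1: +5 of 8 at 19; pool empty.
Total = 24×3 + 21×12 + 20×10 + 19×5 = 619.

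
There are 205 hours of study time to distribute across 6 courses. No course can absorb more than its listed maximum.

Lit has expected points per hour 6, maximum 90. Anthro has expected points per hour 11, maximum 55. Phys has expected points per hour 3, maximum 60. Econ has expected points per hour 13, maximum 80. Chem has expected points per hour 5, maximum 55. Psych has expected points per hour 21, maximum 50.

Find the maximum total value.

2815

Order the courses by expected points per hour: Psych 21 > Econ 13 > Anthro 11 > Lit 6 > Chem 5 > Phys 3.
Give Psych 50 to hit its cap of 50 → 155 left.
Econ: +80 to 80 (cap) → 75 left.
Anthro: +55 to 55 (cap) → 20 left.
Only 20 left; Lit takes them to reach 20.
Total = 6×20 + 11×55 + 13×80 + 21×50 = 2815.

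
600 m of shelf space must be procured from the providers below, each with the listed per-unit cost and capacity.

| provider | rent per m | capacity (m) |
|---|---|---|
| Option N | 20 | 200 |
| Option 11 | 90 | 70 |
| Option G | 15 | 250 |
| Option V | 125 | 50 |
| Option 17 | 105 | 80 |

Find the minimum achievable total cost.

Fill from the cheapest provider first.
Option G (15): use full 250 → 350 m to go.
Option N (20): use full 200 → 150 m to go.
Option 11 (90): use full 70 → 80 m to go.
Option 17 at 105: take all 80 m → 0 still needed.
Option V: unused.
Cost = 250×15 + 200×20 + 70×90 + 80×105 = 22450.

22450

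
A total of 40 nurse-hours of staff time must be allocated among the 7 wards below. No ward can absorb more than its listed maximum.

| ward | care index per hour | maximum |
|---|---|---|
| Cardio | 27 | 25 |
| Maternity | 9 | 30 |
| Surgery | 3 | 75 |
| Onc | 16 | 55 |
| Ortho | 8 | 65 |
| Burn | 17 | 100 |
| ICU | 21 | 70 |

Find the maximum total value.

Order the wards by care index per hour: Cardio 27 > ICU 21 > Burn 17 > Onc 16 > Maternity 9 > Ortho 8 > Surgery 3.
Cardio takes 25 to reach its cap of 25 → 15 left.
Only 15 left; ICU takes them to reach 15.
Total = 27×25 + 21×15 = 990.

990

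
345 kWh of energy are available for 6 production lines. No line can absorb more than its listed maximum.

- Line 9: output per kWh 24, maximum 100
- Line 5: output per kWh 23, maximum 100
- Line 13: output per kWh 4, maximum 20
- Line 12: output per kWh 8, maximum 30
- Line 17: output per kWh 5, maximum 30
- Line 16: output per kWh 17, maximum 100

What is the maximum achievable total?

Highest output per kWh first: Line 9 24 > Line 5 23 > Line 16 17 > Line 12 8 > Line 17 5 > Line 13 4.
Line 9: +100 to 100 (cap) ; 245 left.
Line 5: +100 to 100 (cap) ; 145 left.
Line 16 takes 100 to reach its cap of 100 ; 45 left.
Line 12 takes 30 to reach its cap of 30 ; 15 left.
Line 17: +15 (room for 30) → 15. Pool exhausted.
Total = 24×100 + 23×100 + 8×30 + 5×15 + 17×100 = 6715.

6715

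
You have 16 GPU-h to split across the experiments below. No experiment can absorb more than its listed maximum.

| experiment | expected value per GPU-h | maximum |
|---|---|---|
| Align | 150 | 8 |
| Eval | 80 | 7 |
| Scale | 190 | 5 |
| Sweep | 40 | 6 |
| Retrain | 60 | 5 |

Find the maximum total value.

2390

Order the experiments by expected value per GPU-h: Scale 190 > Align 150 > Eval 80 > Retrain 60 > Sweep 40.
Scale takes 5 to reach its cap of 5 ; 11 left.
Align takes 8 to reach its cap of 8 ; 3 left.
Eval has room for 7 but only 3 remain, so it gets 3.
Total = 150×8 + 80×3 + 190×5 = 2390.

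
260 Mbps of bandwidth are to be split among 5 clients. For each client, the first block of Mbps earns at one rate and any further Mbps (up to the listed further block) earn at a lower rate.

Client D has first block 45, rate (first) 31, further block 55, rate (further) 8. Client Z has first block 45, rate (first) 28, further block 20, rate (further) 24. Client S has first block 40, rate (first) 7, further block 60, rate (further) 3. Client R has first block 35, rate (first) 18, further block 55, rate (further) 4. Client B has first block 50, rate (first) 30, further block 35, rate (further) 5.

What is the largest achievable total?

Treat each block as its own option and order by rate: Client D/first 31 > Client B/first 30 > Client Z/first 28 > Client Z/second 24 > Client R/first 18 > Client D/second 8 > Client S/first 7 > Client B/second 5 > Client R/second 4 > Client S/second 3.
Client D first at 31: fill all 45 — 215 left.
Client B/first (30): +50 — 165 left.
Client Z/first (28): +45 — 120 left.
Client Z/second (24): +20 — 100 left.
Client R/first (18): +35 — 65 left.
Client D/second (8): +55 — 10 left.
Client S/first: +10 of 40 at 7; pool empty.
Total = 31×45 + 30×50 + 28×45 + 24×20 + 18×35 + 8×55 + 7×10 = 5775.

5775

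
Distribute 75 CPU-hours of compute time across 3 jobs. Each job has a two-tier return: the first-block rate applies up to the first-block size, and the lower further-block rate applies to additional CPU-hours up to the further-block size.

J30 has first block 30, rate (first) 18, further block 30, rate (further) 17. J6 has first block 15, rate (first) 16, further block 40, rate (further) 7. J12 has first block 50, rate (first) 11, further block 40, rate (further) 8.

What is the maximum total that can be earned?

1290

Order all 6 blocks by rate: J30/tier1 18 > J30/tier2 17 > J6/tier1 16 > J12/tier1 11 > J12/tier2 8 > J6/tier2 7.
J30 tier1 at 18: fill all 30 → 45 left.
Fill J30 tier2 block (30 at 17) → 15 left.
Fill J6 tier1 block (15 at 16) → 0 left.
Total = 18×30 + 17×30 + 16×15 = 1290.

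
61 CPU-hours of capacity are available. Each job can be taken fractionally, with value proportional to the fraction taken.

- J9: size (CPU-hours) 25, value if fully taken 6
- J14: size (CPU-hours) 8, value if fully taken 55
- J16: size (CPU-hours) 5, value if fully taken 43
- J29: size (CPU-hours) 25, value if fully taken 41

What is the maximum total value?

144.52

Rank by value-to-size ratio: J16 43/5≈8.6, J14 55/8≈6.88, J29 41/25≈1.64, J9 6/25≈0.24.
J16: take in full, 5 CPU-hours for value 43 ; 56 left.
Take all of J14 (8 CPU-hours, value 55) ; 48 CPU-hours left.
Take all of J29 (25 CPU-hours, value 41) ; 23 CPU-hours left.
Fill the last 23 CPU-hours with part of J9: 23/25 of it earns 5.52.
Total value = 144.52.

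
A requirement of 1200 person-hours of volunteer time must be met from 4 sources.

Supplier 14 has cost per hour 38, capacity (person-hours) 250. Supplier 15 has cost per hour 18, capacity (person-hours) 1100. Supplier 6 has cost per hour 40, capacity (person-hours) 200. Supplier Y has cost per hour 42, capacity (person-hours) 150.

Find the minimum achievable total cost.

23600

Fill from the cheapest source first.
Supplier 15 (18): use full 1100 ; 100 person-hours to go.
Take 100 from Supplier 14 at 38 to finish.
Supplier 6, Supplier Y: unused.
Cost = 1100×18 + 100×38 = 23600.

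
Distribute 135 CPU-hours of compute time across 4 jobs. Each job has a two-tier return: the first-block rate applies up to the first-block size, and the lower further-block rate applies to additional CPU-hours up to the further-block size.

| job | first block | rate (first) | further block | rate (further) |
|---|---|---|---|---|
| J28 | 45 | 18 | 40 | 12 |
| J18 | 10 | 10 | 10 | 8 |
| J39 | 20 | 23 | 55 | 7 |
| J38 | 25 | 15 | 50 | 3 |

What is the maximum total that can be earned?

2175

Rank every tier by rate: J39/first 23 > J28/first 18 > J38/first 15 > J28/second 12 > J18/first 10 > J18/second 8 > J39/second 7 > J38/second 3.
J39/first (23): +20 — 115 left.
Fill J28 first block (45 at 18) — 70 left.
J38/first (15): +25 — 45 left.
J28 second at 12: fill all 40 — 5 left.
J18/first: +5 of 10 at 10; pool empty.
Total = 23×20 + 18×45 + 15×25 + 12×40 + 10×5 = 2175.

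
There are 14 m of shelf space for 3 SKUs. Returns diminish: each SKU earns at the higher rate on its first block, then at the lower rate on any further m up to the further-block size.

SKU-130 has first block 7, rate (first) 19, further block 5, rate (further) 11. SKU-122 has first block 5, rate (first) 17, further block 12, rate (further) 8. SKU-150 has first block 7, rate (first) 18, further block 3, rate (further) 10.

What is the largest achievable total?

259

Order all 6 blocks by rate: SKU-130/T1 19 > SKU-150/T1 18 > SKU-122/T1 17 > SKU-130/T2 11 > SKU-150/T2 10 > SKU-122/T2 8.
SKU-130 T1 at 19: fill all 7 → 7 left.
SKU-150 T1 at 18: fill all 7 → 0 left.
Total = 19×7 + 18×7 = 259.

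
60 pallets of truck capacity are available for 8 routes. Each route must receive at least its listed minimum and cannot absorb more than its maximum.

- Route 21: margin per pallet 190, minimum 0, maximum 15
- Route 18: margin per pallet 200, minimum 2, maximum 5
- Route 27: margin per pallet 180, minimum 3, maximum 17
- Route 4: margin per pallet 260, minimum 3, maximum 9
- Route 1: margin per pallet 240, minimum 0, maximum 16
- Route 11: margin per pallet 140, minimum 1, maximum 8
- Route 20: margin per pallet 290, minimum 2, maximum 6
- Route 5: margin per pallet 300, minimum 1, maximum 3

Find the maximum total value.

Meeting every minimum uses 0+2+3+3+0+1+2+1 = 12 pallets, leaving 48.
Order the routes by margin per pallet: Route 5 300 > Route 20 290 > Route 4 260 > Route 1 240 > Route 18 200 > Route 21 190 > Route 27 180 > Route 11 140.
Route 5 takes 2 more to reach its cap of 3 ; 46 left.
Route 20: +4 to 6 (cap) ; 42 left.
Route 4 takes 6 more to reach its cap of 9 ; 36 left.
Give Route 1 16 more to hit its cap of 16 ; 20 left.
Route 18 takes 3 more to reach its cap of 5 ; 17 left.
Route 21: +15 to 15 (cap) ; 2 left.
Route 27: +2 (room for 14) → 5. Pool exhausted.
Total = 190×15 + 200×5 + 180×5 + 260×9 + 240×16 + 140×1 + 290×6 + 300×3 = 13710.

13710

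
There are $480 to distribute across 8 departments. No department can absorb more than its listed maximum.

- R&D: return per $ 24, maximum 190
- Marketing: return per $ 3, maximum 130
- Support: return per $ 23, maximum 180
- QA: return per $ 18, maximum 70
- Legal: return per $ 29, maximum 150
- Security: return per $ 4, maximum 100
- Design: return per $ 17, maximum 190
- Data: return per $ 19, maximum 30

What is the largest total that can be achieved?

Order the departments by return per $: Legal 29 > R&D 24 > Support 23 > Data 19 > QA 18 > Design 17 > Security 4 > Marketing 3.
Legal: +150 to 150 (cap) ; 330 left.
R&D: +190 to 190 (cap) ; 140 left.
Support has room for 180 but only 140 remain, so it gets 140.
Total = 24×190 + 23×140 + 29×150 = 12130.

12130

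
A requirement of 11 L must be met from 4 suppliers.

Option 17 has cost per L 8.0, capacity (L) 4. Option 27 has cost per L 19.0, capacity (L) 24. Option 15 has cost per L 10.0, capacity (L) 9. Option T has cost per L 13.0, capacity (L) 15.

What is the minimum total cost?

102

Cheapest first:
Option 17 at 8.0: take all 4 L ; 7 still needed.
Take 7 from Option 15 at 10.0 to finish.
Option T, Option 27: unused.
Cost = 4×8.0 + 7×10.0 = 102.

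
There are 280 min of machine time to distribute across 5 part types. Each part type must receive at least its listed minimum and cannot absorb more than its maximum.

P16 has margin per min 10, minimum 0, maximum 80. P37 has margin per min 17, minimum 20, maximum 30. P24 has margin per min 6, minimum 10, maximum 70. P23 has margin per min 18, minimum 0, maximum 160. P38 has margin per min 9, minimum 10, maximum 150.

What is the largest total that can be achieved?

4240

Meeting every minimum uses 0+20+10+0+10 = 40 min, leaving 240.
Rank by margin per min: P23 18 > P37 17 > P16 10 > P38 9 > P24 6.
P23 takes 160 more to reach its cap of 160 → 80 left.
P37 takes 10 more to reach its cap of 30 → 70 left.
P16: +70 (room for 80) → 70. Pool exhausted.
Total = 10×70 + 17×30 + 6×10 + 18×160 + 9×10 = 4240.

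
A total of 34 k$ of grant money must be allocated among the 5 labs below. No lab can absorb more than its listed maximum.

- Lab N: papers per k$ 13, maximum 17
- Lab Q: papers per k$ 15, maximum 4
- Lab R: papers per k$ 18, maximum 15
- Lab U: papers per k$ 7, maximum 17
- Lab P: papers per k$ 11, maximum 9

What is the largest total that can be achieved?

Rank by papers per k$: Lab R 18 > Lab Q 15 > Lab N 13 > Lab P 11 > Lab U 7.
Lab R: +15 to 15 (cap) → 19 left.
Lab Q takes 4 to reach its cap of 4 → 15 left.
Lab N has room for 17 but only 15 remain, so it gets 15.
Total = 13×15 + 15×4 + 18×15 = 525.

525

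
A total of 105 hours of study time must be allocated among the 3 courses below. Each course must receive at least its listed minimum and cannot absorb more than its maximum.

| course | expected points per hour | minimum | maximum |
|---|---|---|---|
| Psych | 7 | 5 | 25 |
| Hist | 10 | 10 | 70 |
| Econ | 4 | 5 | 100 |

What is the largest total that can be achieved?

Meeting every minimum uses 5+10+5 = 20 hours, leaving 85.
Highest expected points per hour first: Hist 10 > Psych 7 > Econ 4.
Hist takes 60 more to reach its cap of 70 → 25 left.
Give Psych 20 more to hit its cap of 25 → 5 left.
Econ has room for 95 more but only 5 remain, so it gets 10.
Total = 7×25 + 10×70 + 4×10 = 915.

915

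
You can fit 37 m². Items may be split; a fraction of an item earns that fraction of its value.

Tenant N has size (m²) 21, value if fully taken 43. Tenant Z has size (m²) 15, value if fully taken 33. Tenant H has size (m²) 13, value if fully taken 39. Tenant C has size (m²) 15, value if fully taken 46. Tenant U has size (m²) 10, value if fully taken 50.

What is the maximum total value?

132

Rank by value-to-size ratio: Tenant U 50/10≈5, Tenant C 46/15≈3.07, Tenant H 39/13≈3, Tenant Z 33/15≈2.2, Tenant N 43/21≈2.05.
Tenant U: take in full, 10 m² for value 50 ; 27 left.
All 15 m² of Tenant C fit (value 46) ; 12 remain.
Only 12 m² remain; take 12/13 of Tenant H for value 39×12/13 = 36.
Total value = 132.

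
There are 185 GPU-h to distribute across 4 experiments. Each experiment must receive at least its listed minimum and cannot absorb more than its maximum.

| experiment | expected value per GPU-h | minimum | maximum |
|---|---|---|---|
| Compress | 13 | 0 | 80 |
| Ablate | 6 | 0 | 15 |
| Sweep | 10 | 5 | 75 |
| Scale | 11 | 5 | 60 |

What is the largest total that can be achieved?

Meeting every minimum uses 0+0+5+5 = 10 GPU-h, leaving 175.
Order the experiments by expected value per GPU-h: Compress 13 > Scale 11 > Sweep 10 > Ablate 6.
Give Compress 80 more to hit its cap of 80 — 95 left.
Give Scale 55 more to hit its cap of 60 — 40 left.
Only 40 left; Sweep takes them to reach 45.
Total = 13×80 + 10×45 + 11×60 = 2150.

2150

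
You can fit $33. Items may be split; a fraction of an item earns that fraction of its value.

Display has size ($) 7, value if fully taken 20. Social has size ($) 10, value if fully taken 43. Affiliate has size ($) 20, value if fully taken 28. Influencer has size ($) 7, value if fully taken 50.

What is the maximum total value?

Rank by value-to-size ratio: Influencer 50/7≈7.14, Social 43/10≈4.3, Display 20/7≈2.86, Affiliate 28/20≈1.4.
All 7 $ of Influencer fit (value 50) ; 26 remain.
All 10 $ of Social fit (value 43) ; 16 remain.
All 7 $ of Display fit (value 20) ; 9 remain.
Only 9 $ remain; take 9/20 of Affiliate for value 28×9/20 = 12.6.
Total value = 125.6.

125.6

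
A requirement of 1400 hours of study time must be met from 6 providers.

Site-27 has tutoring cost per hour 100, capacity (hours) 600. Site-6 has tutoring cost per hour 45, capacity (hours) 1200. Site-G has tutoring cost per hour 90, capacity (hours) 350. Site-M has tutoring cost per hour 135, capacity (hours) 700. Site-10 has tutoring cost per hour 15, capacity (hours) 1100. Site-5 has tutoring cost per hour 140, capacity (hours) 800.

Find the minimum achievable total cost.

30000

Cheapest first:
Take 1100 from Site-10 at 15 → need 300 more.
Take 300 from Site-6 at 45 to finish.
Site-G, Site-27, Site-M, Site-5: unused.
Cost = 1100×15 + 300×45 = 30000.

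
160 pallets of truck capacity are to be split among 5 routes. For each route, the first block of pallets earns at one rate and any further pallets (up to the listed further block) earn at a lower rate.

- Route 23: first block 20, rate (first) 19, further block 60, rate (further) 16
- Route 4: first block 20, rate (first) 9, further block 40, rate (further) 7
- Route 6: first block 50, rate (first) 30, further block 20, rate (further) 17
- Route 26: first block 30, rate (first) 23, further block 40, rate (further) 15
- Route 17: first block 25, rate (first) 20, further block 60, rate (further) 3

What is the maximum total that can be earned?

Treat each block as its own option and order by rate: Route 6/T1 30 > Route 26/T1 23 > Route 17/T1 20 > Route 23/T1 19 > Route 6/T2 17 > Route 23/T2 16 > Route 26/T2 15 > Route 4/T1 9 > Route 4/T2 7 > Route 17/T2 3.
Fill Route 6 T1 block (50 at 30) ; 110 left.
Route 26/T1 (23): +30 ; 80 left.
Route 17 T1 at 20: fill all 25 ; 55 left.
Route 23/T1 (19): +20 ; 35 left.
Route 6 T2 at 17: fill all 20 ; 15 left.
15 remain; put them into Route 23 T2 at 16.
Total = 30×50 + 23×30 + 20×25 + 19×20 + 17×20 + 16×15 = 3650.

3650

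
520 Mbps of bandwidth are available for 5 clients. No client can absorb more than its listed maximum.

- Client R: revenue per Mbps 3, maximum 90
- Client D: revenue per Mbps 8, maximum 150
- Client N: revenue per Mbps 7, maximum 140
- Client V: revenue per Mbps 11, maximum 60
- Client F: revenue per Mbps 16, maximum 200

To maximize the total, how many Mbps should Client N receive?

110

Rank by revenue per Mbps: Client F 16 > Client V 11 > Client D 8 > Client N 7 > Client R 3.
Client F takes 200 to reach its cap of 200 ; 320 left.
Client V: +60 to 60 (cap) ; 260 left.
Client D takes 150 to reach its cap of 150 ; 110 left.
Only 110 left; Client N takes them to reach 110.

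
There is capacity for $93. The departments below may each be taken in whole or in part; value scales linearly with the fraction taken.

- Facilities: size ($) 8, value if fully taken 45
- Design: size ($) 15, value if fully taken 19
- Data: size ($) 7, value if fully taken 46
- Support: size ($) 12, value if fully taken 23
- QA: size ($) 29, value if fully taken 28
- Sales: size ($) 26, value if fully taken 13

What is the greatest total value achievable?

172

Best value per unit of size first: Data 46/7≈6.57, Facilities 45/8≈5.62, Support 23/12≈1.92, Design 19/15≈1.27, QA 28/29≈0.966, Sales 13/26≈0.5.
Take all of Data (7 $, value 46) — 86 $ left.
Take all of Facilities (8 $, value 45) — 78 $ left.
All 12 $ of Support fit (value 23) — 66 remain.
Design: take in full, 15 $ for value 19 — 51 left.
QA: take in full, 29 $ for value 28 — 22 left.
Fill the last 22 $ with part of Sales: 22/26 of it earns 11.
Total value = 172.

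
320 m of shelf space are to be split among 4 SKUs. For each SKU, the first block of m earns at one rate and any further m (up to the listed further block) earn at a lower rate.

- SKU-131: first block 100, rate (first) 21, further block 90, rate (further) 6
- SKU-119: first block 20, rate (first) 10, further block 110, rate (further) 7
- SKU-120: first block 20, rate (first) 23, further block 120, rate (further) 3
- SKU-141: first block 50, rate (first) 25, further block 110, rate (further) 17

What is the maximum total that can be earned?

6020

Rank every tier by rate: SKU-141/first 25 > SKU-120/first 23 > SKU-131/first 21 > SKU-141/second 17 > SKU-119/first 10 > SKU-119/second 7 > SKU-131/second 6 > SKU-120/second 3.
SKU-141 first at 25: fill all 50 ; 270 left.
SKU-120/first (23): +20 ; 250 left.
Fill SKU-131 first block (100 at 21) ; 150 left.
SKU-141/second (17): +110 ; 40 left.
SKU-119/first (10): +20 ; 20 left.
SKU-119/second: +20 of 110 at 7; pool empty.
Total = 25×50 + 23×20 + 21×100 + 17×110 + 10×20 + 7×20 = 6020.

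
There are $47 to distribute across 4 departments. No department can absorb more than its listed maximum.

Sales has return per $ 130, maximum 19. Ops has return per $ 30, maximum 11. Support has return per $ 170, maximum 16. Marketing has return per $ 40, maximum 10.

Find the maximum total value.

Highest return per $ first: Support 170 > Sales 130 > Marketing 40 > Ops 30.
Support takes 16 to reach its cap of 16 ; 31 left.
Sales: +19 to 19 (cap) ; 12 left.
Marketing: +10 to 10 (cap) ; 2 left.
Ops: +2 (room for 11) → 2. Pool exhausted.
Total = 130×19 + 30×2 + 170×16 + 40×10 = 5650.

5650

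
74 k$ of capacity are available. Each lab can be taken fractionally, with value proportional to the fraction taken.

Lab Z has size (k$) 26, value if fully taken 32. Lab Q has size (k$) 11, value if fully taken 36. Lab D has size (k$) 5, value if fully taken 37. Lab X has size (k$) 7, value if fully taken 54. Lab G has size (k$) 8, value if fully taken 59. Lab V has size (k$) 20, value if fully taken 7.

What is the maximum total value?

223.95

Sort by value density: Lab X 54/7≈7.71, Lab D 37/5≈7.4, Lab G 59/8≈7.38, Lab Q 36/11≈3.27, Lab Z 32/26≈1.23, Lab V 7/20≈0.35.
Lab X: take in full, 7 k$ for value 54 — 67 left.
Lab D: take in full, 5 k$ for value 37 — 62 left.
All 8 k$ of Lab G fit (value 59) — 54 remain.
Take all of Lab Q (11 k$, value 36) — 43 k$ left.
All 26 k$ of Lab Z fit (value 32) — 17 remain.
Fill the last 17 k$ with part of Lab V: 17/20 of it earns 5.95.
Total value = 223.95.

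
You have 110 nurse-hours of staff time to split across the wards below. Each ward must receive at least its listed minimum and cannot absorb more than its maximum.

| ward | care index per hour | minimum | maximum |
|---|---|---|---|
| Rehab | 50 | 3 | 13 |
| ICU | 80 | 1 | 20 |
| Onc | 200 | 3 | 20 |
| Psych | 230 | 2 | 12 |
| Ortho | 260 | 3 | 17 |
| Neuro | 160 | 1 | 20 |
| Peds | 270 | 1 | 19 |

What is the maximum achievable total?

Meeting every minimum uses 3+1+3+2+3+1+1 = 14 nurse-hours, leaving 96.
Highest care index per hour first: Peds 270 > Ortho 260 > Psych 230 > Onc 200 > Neuro 160 > ICU 80 > Rehab 50.
Give Peds 18 more to hit its cap of 19 ; 78 left.
Give Ortho 14 more to hit its cap of 17 ; 64 left.
Psych takes 10 more to reach its cap of 12 ; 54 left.
Onc takes 17 more to reach its cap of 20 ; 37 left.
Give Neuro 19 more to hit its cap of 20 ; 18 left.
ICU: +18 (room for 19) → 19. Pool exhausted.
Total = 50×3 + 80×19 + 200×20 + 230×12 + 260×17 + 160×20 + 270×19 = 21180.

21180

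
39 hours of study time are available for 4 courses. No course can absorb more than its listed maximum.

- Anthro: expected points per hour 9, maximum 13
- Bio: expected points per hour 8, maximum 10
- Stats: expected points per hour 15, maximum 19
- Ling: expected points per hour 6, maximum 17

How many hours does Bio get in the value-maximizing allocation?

Rank by expected points per hour: Stats 15 > Anthro 9 > Bio 8 > Ling 6.
Stats takes 19 to reach its cap of 19 ; 20 left.
Give Anthro 13 to hit its cap of 13 ; 7 left.
Bio: +7 (room for 10) → 7. Pool exhausted.

7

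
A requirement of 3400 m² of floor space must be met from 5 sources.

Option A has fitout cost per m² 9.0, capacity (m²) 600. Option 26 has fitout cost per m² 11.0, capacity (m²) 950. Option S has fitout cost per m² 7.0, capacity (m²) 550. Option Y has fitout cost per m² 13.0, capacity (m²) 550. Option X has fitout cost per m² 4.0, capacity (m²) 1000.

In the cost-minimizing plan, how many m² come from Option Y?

300

Cheapest first:
Option X at 4.0: take all 1000 m² → 2400 still needed.
Option S at 7.0: take all 550 m² → 1850 still needed.
Option A (9.0): use full 600 → 1250 m² to go.
Take 950 from Option 26 at 11.0 → need 300 more.
Option Y (13.0): take the remaining 300 → done.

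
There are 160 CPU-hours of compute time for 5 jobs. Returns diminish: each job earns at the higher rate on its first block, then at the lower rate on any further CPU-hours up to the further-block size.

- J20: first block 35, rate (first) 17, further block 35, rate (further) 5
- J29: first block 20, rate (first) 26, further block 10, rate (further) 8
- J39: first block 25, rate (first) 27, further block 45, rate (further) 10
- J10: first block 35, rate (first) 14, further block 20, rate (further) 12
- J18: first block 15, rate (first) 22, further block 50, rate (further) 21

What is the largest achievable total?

3380

Treat each block as its own option and order by rate: J39/T1 27 > J29/T1 26 > J18/T1 22 > J18/T2 21 > J20/T1 17 > J10/T1 14 > J10/T2 12 > J39/T2 10 > J29/T2 8 > J20/T2 5.
Fill J39 T1 block (25 at 27) ; 135 left.
J29 T1 at 26: fill all 20 ; 115 left.
Fill J18 T1 block (15 at 22) ; 100 left.
J18/T2 (21): +50 ; 50 left.
J20 T1 at 17: fill all 35 ; 15 left.
J10 T1 at 14: only 15 left, fill 15.
Total = 27×25 + 26×20 + 22×15 + 21×50 + 17×35 + 14×15 = 3380.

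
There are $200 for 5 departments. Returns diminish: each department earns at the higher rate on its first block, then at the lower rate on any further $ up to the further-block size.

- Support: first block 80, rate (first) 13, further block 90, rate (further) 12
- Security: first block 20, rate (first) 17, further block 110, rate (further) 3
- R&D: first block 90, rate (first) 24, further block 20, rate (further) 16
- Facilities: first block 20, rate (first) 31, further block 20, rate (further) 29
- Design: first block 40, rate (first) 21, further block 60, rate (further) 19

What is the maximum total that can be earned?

4770

Treat each block as its own option and order by rate: Facilities/first 31 > Facilities/second 29 > R&D/first 24 > Design/first 21 > Design/second 19 > Security/first 17 > R&D/second 16 > Support/first 13 > Support/second 12 > Security/second 3.
Facilities/first (31): +20 — 180 left.
Fill Facilities second block (20 at 29) — 160 left.
R&D first at 24: fill all 90 — 70 left.
Fill Design first block (40 at 21) — 30 left.
30 remain; put them into Design second at 19.
Total = 31×20 + 29×20 + 24×90 + 21×40 + 19×30 = 4770.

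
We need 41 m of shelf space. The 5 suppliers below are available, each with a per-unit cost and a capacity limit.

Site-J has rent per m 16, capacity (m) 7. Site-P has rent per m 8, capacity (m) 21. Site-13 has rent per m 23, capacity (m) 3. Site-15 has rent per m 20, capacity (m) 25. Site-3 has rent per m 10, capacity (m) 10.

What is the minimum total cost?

440

Use suppliers in increasing cost order.
Site-P (8): use full 21 ; 20 m to go.
Site-3 at 10: take all 10 m ; 10 still needed.
Site-J (16): use full 7 ; 3 m to go.
Take 3 from Site-15 at 20 to finish.
Site-13: unused.
Cost = 21×8 + 10×10 + 7×16 + 3×20 = 440.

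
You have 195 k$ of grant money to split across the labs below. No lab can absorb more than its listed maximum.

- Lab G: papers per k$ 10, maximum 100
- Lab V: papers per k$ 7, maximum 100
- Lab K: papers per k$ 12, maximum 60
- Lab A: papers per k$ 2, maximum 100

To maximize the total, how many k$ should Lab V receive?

Rank by papers per k$: Lab K 12 > Lab G 10 > Lab V 7 > Lab A 2.
Give Lab K 60 to hit its cap of 60 — 135 left.
Give Lab G 100 to hit its cap of 100 — 35 left.
Only 35 left; Lab V takes them to reach 35.

35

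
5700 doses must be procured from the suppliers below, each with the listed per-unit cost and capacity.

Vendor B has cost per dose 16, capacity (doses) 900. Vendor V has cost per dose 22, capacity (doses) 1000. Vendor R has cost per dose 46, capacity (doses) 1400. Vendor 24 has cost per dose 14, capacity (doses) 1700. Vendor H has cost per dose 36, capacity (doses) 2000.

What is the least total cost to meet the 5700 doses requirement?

Cheapest first:
Vendor 24 at 14: take all 1700 doses → 4000 still needed.
Vendor B at 16: take all 900 doses → 3100 still needed.
Take 1000 from Vendor V at 22 → need 2100 more.
Vendor H (36): use full 2000 → 100 doses to go.
Vendor R at 46: take 100 of its 1400 → requirement met.
Cost = 1700×14 + 900×16 + 1000×22 + 2000×36 + 100×46 = 136800.

136800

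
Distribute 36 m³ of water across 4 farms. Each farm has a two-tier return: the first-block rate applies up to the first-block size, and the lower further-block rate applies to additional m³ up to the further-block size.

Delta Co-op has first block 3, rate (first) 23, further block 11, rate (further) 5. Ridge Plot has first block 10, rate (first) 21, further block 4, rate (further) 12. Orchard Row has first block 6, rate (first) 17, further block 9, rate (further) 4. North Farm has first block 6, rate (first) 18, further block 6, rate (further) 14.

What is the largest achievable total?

Order all 8 blocks by rate: Delta Co-op/T1 23 > Ridge Plot/T1 21 > North Farm/T1 18 > Orchard Row/T1 17 > North Farm/T2 14 > Ridge Plot/T2 12 > Delta Co-op/T2 5 > Orchard Row/T2 4.
Fill Delta Co-op T1 block (3 at 23) ; 33 left.
Ridge Plot T1 at 21: fill all 10 ; 23 left.
Fill North Farm T1 block (6 at 18) ; 17 left.
Orchard Row T1 at 17: fill all 6 ; 11 left.
North Farm/T2 (14): +6 ; 5 left.
Ridge Plot/T2 (12): +4 ; 1 left.
Delta Co-op/T2: +1 of 11 at 5; pool empty.
Total = 23×3 + 21×10 + 18×6 + 17×6 + 14×6 + 12×4 + 5×1 = 626.

626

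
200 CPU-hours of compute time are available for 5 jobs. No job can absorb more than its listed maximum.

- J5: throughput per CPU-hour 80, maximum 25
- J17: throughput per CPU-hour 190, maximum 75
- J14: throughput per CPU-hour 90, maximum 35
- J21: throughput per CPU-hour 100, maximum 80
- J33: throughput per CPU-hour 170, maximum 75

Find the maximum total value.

Highest throughput per CPU-hour first: J17 190 > J33 170 > J21 100 > J14 90 > J5 80.
J17: +75 to 75 (cap) → 125 left.
J33: +75 to 75 (cap) → 50 left.
J21 has room for 80 but only 50 remain, so it gets 50.
Total = 190×75 + 100×50 + 170×75 = 32000.

32000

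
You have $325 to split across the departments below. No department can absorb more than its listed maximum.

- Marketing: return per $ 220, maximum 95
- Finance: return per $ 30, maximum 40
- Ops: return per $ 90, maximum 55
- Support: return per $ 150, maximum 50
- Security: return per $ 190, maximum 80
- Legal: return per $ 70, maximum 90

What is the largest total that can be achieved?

51700

Rank by return per $: Marketing 220 > Security 190 > Support 150 > Ops 90 > Legal 70 > Finance 30.
Marketing: +95 to 95 (cap) ; 230 left.
Give Security 80 to hit its cap of 80 ; 150 left.
Support takes 50 to reach its cap of 50 ; 100 left.
Ops: +55 to 55 (cap) ; 45 left.
Legal has room for 90 but only 45 remain, so it gets 45.
Total = 220×95 + 90×55 + 150×50 + 190×80 + 70×45 = 51700.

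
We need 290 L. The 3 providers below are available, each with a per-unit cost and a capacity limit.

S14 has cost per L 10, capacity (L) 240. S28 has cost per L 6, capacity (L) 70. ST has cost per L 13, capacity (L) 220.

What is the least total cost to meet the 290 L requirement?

Use providers in increasing cost order.
Take 70 from S28 at 6 → need 220 more.
S14 (10): take the remaining 220 → done.
ST: unused.
Cost = 70×6 + 220×10 = 2620.

2620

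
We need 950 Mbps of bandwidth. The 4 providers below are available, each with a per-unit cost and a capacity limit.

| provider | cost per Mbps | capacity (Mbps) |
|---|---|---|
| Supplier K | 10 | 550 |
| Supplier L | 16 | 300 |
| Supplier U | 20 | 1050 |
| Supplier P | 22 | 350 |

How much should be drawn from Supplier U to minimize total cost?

100

Fill from the cheapest provider first.
Take 550 from Supplier K at 10 → need 400 more.
Take 300 from Supplier L at 16 → need 100 more.
Supplier U (20): take the remaining 100 → done.
Supplier P: unused.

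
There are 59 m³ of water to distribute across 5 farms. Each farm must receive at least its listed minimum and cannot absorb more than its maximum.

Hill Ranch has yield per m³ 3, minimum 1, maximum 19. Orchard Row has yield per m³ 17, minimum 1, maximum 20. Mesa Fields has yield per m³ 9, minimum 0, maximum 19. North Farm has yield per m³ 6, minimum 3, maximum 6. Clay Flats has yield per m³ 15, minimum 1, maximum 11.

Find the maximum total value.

721

Meeting every minimum uses 1+1+0+3+1 = 6 m³, leaving 53.
Rank by yield per m³: Orchard Row 17 > Clay Flats 15 > Mesa Fields 9 > North Farm 6 > Hill Ranch 3.
Orchard Row takes 19 more to reach its cap of 20 — 34 left.
Clay Flats: +10 to 11 (cap) — 24 left.
Mesa Fields: +19 to 19 (cap) — 5 left.
North Farm: +3 to 6 (cap) — 2 left.
Hill Ranch has room for 18 more but only 2 remain, so it gets 3.
Total = 3×3 + 17×20 + 9×19 + 6×6 + 15×11 = 721.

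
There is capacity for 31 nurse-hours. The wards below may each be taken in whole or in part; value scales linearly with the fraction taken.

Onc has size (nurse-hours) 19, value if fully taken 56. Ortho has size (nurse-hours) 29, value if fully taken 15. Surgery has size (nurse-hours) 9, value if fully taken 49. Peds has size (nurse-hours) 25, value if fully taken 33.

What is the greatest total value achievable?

Sort by value density: Surgery 49/9≈5.44, Onc 56/19≈2.95, Peds 33/25≈1.32, Ortho 15/29≈0.517.
Take all of Surgery (9 nurse-hours, value 49) — 22 nurse-hours left.
Take all of Onc (19 nurse-hours, value 56) — 3 nurse-hours left.
3 nurse-hours left: a 3/25 share of Peds gives 33×3/25 = 3.96.
Total value = 108.96.

108.96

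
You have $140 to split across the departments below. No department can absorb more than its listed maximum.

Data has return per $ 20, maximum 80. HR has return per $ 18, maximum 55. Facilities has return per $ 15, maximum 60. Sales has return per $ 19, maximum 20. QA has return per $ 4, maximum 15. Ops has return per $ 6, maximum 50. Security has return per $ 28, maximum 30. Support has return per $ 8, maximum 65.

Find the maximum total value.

Rank by return per $: Security 28 > Data 20 > Sales 19 > HR 18 > Facilities 15 > Support 8 > Ops 6 > QA 4.
Give Security 30 to hit its cap of 30 ; 110 left.
Data takes 80 to reach its cap of 80 ; 30 left.
Sales takes 20 to reach its cap of 20 ; 10 left.
HR: +10 (room for 55) → 10. Pool exhausted.
Total = 20×80 + 18×10 + 19×20 + 28×30 = 3000.

3000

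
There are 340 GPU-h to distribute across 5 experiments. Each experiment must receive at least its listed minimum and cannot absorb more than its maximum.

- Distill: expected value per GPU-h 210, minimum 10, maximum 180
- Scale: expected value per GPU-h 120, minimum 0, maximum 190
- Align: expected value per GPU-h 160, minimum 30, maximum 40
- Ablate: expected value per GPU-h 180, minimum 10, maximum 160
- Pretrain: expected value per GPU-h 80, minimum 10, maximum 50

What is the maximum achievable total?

Meeting every minimum uses 10+0+30+10+10 = 60 GPU-h, leaving 280.
Highest expected value per GPU-h first: Distill 210 > Ablate 180 > Align 160 > Scale 120 > Pretrain 80.
Distill: +170 to 180 (cap) → 110 left.
Ablate: +110 (room for 150) → 120. Pool exhausted.
Total = 210×180 + 160×30 + 180×120 + 80×10 = 65000.

65000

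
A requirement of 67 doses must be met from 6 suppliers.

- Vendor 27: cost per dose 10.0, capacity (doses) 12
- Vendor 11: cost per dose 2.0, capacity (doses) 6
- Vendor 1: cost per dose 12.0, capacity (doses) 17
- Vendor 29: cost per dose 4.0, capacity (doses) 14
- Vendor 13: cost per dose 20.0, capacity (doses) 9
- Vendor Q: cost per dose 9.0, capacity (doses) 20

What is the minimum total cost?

Fill from the cheapest supplier first.
Vendor 11 (2.0): use full 6 → 61 doses to go.
Vendor 29 at 4.0: take all 14 doses → 47 still needed.
Vendor Q at 9.0: take all 20 doses → 27 still needed.
Take 12 from Vendor 27 at 10.0 → need 15 more.
Vendor 1 (12.0): take the remaining 15 → done.
Vendor 13: unused.
Cost = 6×2.0 + 14×4.0 + 20×9.0 + 12×10.0 + 15×12.0 = 548.

548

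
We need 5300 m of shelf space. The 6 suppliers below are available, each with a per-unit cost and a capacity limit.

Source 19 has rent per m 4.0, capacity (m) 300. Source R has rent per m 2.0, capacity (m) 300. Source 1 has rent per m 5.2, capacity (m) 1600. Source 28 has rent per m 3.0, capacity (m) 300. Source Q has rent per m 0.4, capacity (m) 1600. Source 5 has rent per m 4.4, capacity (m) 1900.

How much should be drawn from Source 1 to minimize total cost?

Cheapest first:
Take 1600 from Source Q at 0.4 → need 3700 more.
Source R (2.0): use full 300 → 3400 m to go.
Source 28 at 3.0: take all 300 m → 3100 still needed.
Source 19 (4.0): use full 300 → 2800 m to go.
Source 5 (4.4): use full 1900 → 900 m to go.
Source 1 at 5.2: take 900 of its 1600 → requirement met.

900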